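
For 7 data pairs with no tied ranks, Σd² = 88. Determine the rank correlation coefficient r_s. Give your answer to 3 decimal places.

ρ = 1 − 6Σd² / [n(n²−1)] = 1 − 6×88 / (7×48)
  = 1 − 528/336 = 1 − 1.5714 ≈ -0.571

-0.571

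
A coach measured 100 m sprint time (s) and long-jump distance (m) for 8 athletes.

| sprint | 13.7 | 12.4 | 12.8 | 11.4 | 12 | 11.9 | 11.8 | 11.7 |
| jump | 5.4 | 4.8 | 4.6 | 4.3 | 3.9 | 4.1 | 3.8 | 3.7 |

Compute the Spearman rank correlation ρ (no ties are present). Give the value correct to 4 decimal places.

Rank sprint: 8, 6, 7, 1, 5, 4, 3, 2
Rank jump: 8, 7, 6, 5, 3, 4, 2, 1
d = rank(sprint) − rank(jump): 0, -1, 1, -4, 2, 0, 1, 1; Σd² = 24
ρ = 1 − 6Σd² / [n(n²−1)] = 1 − 6×24 / (8×63) = 1 − 144/504 ≈ 0.7143

0.7143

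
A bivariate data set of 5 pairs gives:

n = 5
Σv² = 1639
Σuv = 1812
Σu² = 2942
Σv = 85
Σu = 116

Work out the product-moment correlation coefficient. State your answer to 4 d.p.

-0.7254

r = (nΣuv − ΣuΣv) / √[(nΣu² − (Σu)²)(nΣv² − (Σv)²)]
Numerator: 5×1812 − 116×85 = -800
Denominator: √[(14710 − 13456)(8195 − 7225)] = √[1254 × 970] = 1102.8962
r = -800 / 1102.8962 ≈ -0.7254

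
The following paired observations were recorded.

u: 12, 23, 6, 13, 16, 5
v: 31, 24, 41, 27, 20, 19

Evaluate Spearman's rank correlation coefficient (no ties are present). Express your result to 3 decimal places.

Rank u: 3, 6, 2, 4, 5, 1
Rank v: 5, 3, 6, 4, 2, 1
d = rank(u) − rank(v): -2, 3, -4, 0, 3, 0; Σd² = 38
ρ = 1 − 6Σd² / [n(n²−1)] = 1 − 6×38 / (6×35) = 1 − 228/210 ≈ -0.086

-0.086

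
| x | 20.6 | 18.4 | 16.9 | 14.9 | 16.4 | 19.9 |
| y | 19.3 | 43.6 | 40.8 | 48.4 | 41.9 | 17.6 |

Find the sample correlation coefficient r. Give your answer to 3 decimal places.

n = 6, Σx = 107.1, Σy = 211.6, Σx² = 1935.51, Σy² = 8346.02, Σxy = 3647.9
nΣxy − ΣxΣy = 21887.4 − 22662.36 = -774.96
nΣx² − (Σx)² = 11613.06 − 11470.41 = 142.65; nΣy² − (Σy)² = 50076.12 − 44774.56 = 5301.56
r = -774.96 / √(142.65 × 5301.56) = -774.96 / 869.6364 ≈ -0.891

-0.891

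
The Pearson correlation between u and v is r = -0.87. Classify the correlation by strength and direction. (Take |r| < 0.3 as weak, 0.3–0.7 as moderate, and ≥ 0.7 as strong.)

strong negative

r = -0.87 < 0 so the relationship is negative.
|r| = 0.87, which falls in the strong range.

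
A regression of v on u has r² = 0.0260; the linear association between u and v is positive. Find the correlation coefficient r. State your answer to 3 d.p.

0.161

|r| = √0.0260 = 0.161
The association is positive, so r = 0.161.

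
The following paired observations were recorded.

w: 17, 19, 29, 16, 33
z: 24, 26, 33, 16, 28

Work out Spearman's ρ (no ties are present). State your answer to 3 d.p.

0.900

Rank w: 2, 3, 4, 1, 5
Rank z: 2, 3, 5, 1, 4
d = rank(w) − rank(z): 0, 0, -1, 0, 1; Σd² = 2
ρ = 1 − 6Σd² / [n(n²−1)] = 1 − 6×2 / (5×24) = 1 − 12/120 ≈ 0.900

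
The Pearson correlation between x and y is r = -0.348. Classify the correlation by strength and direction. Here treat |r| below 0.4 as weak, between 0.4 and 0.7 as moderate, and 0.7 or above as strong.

weak negative

r = -0.348 < 0 so the relationship is negative.
|r| = 0.348, which falls in the weak range.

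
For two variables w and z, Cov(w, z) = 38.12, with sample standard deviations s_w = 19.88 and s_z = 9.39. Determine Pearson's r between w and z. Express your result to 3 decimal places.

0.204

r = Cov(w,z) / (s_w · s_z) = 38.12 / (19.88 × 9.39)
  = 38.12 / 186.6732 ≈ 0.204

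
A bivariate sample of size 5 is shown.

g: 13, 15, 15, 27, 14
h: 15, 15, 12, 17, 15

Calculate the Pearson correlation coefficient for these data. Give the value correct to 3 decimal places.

n = 5, Σg = 84, Σh = 74, Σg² = 1544, Σh² = 1108, Σgh = 1269
nΣgh − ΣgΣh = 6345 − 6216 = 129
nΣg² − (Σg)² = 7720 − 7056 = 664; nΣh² − (Σh)² = 5540 − 5476 = 64
r = 129 / √(664 × 64) = 129 / 206.1456 ≈ 0.626

0.626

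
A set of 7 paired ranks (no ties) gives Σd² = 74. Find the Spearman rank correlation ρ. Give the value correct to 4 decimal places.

ρ = 1 − 6Σd² / [n(n²−1)] = 1 − 6×74 / (7×48)
  = 1 − 444/336 = 1 − 1.32143 ≈ -0.3214

-0.3214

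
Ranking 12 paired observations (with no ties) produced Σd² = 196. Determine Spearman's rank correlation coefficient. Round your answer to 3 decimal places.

0.315

ρ = 1 − 6Σd² / [n(n²−1)] = 1 − 6×196 / (12×143)
  = 1 − 1176/1716 = 1 − 0.6853 ≈ 0.315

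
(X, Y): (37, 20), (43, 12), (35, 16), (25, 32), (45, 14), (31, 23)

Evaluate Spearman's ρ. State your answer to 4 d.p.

Rank X: 4, 5, 3, 1, 6, 2
Rank Y: 4, 1, 3, 6, 2, 5
d = rank(X) − rank(Y): 0, 4, 0, -5, 4, -3; Σd² = 66
ρ = 1 − 6Σd² / [n(n²−1)] = 1 − 6×66 / (6×35) = 1 − 396/210 ≈ -0.8857

-0.8857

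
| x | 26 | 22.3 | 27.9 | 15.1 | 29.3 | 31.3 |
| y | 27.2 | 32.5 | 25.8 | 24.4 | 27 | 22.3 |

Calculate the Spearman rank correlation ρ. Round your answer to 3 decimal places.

-0.371

Rank x: 3, 2, 4, 1, 5, 6
Rank y: 5, 6, 3, 2, 4, 1
d = rank(x) − rank(y): -2, -4, 1, -1, 1, 5; Σd² = 48
ρ = 1 − 6Σd² / [n(n²−1)] = 1 − 6×48 / (6×35) = 1 − 288/210 ≈ -0.371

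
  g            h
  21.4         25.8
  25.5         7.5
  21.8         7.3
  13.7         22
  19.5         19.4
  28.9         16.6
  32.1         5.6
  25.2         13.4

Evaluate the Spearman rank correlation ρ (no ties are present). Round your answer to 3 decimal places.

Rank g: 3, 6, 4, 1, 2, 7, 8, 5
Rank h: 8, 3, 2, 7, 6, 5, 1, 4
d = rank(g) − rank(h): -5, 3, 2, -6, -4, 2, 7, 1; Σd² = 144
ρ = 1 − 6Σd² / [n(n²−1)] = 1 − 6×144 / (8×63) = 1 − 864/504 ≈ -0.714

-0.714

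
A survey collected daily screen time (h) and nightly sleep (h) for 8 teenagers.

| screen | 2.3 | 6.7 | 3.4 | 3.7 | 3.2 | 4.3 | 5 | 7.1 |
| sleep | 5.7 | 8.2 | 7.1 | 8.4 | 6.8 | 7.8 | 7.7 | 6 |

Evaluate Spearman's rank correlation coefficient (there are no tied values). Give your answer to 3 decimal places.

Rank screen: 1, 7, 3, 4, 2, 5, 6, 8
Rank sleep: 1, 7, 4, 8, 3, 6, 5, 2
d = rank(screen) − rank(sleep): 0, 0, -1, -4, -1, -1, 1, 6; Σd² = 56
ρ = 1 − 6Σd² / [n(n²−1)] = 1 − 6×56 / (8×63) = 1 − 336/504 ≈ 0.333

0.333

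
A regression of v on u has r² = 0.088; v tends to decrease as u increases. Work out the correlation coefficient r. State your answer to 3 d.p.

-0.297

|r| = √0.088 = 0.297
The association is negative, so r = −0.297.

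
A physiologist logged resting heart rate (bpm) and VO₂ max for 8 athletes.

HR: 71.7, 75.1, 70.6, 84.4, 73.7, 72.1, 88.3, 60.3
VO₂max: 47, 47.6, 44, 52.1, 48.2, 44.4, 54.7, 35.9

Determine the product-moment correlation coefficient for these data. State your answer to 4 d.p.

0.9689

n = 8, Σx = 596.2, Σy = 373.9, Σx² = 44951.7, Σy² = 17700.67, Σxy = 28196.66
nΣxy − ΣxΣy = 225573.28 − 222919.18 = 2654.1
nΣx² − (Σx)² = 359613.6 − 355454.44 = 4159.16; nΣy² − (Σy)² = 141605.36 − 139801.21 = 1804.15
r = 2654.1 / √(4159.16 × 1804.15) = 2654.1 / 2739.2971 ≈ 0.9689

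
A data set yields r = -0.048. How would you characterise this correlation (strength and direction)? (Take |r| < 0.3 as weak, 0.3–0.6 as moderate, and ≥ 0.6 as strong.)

weak negative

r = -0.048 < 0 so the relationship is negative.
|r| = 0.048, which falls in the weak range.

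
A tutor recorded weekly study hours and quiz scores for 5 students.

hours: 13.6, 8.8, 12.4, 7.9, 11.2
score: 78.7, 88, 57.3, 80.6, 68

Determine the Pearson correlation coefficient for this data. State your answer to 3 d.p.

-0.549

n = 5, Σx = 53.9, Σy = 372.6, Σx² = 604.01, Σy² = 28341.34, Σxy = 3953.58
nΣxy − ΣxΣy = 19767.9 − 20083.14 = -315.24
nΣx² − (Σx)² = 3020.05 − 2905.21 = 114.84; nΣy² − (Σy)² = 141706.7 − 138830.76 = 2875.94
r = -315.24 / √(114.84 × 2875.94) = -315.24 / 574.6938 ≈ -0.549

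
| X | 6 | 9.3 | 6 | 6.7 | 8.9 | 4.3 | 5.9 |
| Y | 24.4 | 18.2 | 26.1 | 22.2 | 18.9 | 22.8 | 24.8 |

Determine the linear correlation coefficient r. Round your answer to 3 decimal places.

n = 7, ΣX = 47.1, ΣY = 157.4, ΣX² = 335.89, ΣY² = 3592.74, ΣXY = 1033.57
nΣXY − ΣXΣY = 7234.99 − 7413.54 = -178.55
nΣX² − (ΣX)² = 2351.23 − 2218.41 = 132.82; nΣY² − (ΣY)² = 25149.18 − 24774.76 = 374.42
r = -178.55 / √(132.82 × 374.42) = -178.55 / 223.0033 ≈ -0.801

-0.801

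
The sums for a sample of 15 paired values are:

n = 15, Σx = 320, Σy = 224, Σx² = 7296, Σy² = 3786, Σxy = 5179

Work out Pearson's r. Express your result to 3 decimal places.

r = (nΣxy − ΣxΣy) / √[(nΣx² − (Σx)²)(nΣy² − (Σy)²)]
Numerator: 15×5179 − 320×224 = 6005
Denominator: √[(109440 − 102400)(56790 − 50176)] = √[7040 × 6614] = 6823.6764
r = 6005 / 6823.6764 ≈ 0.880

0.880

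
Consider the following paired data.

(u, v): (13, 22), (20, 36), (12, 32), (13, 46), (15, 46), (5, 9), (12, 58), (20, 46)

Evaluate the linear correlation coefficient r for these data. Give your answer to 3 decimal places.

0.533

n = 8, Σu = 110, Σv = 295, Σu² = 1676, Σv² = 12597, Σuv = 4339
nΣuv − ΣuΣv = 34712 − 32450 = 2262
nΣu² − (Σu)² = 13408 − 12100 = 1308; nΣv² − (Σv)² = 100776 − 87025 = 13751
r = 2262 / √(1308 × 13751) = 2262 / 4241.0268 ≈ 0.533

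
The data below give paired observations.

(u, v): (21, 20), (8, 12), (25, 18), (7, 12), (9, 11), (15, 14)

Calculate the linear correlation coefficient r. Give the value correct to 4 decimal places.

n = 6, Σu = 85, Σv = 87, Σu² = 1485, Σv² = 1329, Σuv = 1359
nΣuv − ΣuΣv = 8154 − 7395 = 759
nΣu² − (Σu)² = 8910 − 7225 = 1685; nΣv² − (Σv)² = 7974 − 7569 = 405
r = 759 / √(1685 × 405) = 759 / 826.0902 ≈ 0.9188

0.9188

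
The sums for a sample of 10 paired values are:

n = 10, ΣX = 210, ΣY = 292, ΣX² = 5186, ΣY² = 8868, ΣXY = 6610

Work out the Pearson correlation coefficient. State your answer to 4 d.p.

r = (nΣXY − ΣXΣY) / √[(nΣX² − (ΣX)²)(nΣY² − (ΣY)²)]
Numerator: 10×6610 − 210×292 = 4780
Denominator: √[(51860 − 44100)(88680 − 85264)] = √[7760 × 3416] = 5148.6076
r = 4780 / 5148.6076 ≈ 0.9284

0.9284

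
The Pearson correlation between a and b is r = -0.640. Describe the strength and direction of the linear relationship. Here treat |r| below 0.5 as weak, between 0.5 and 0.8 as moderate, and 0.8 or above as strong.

moderate negative

r = -0.640 < 0 so the relationship is negative.
|r| = 0.640, which falls in the moderate range.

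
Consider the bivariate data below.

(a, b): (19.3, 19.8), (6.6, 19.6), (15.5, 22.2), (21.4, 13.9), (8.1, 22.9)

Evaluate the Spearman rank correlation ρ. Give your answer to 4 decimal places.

Rank a: 4, 1, 3, 5, 2
Rank b: 3, 2, 4, 1, 5
d = rank(a) − rank(b): 1, -1, -1, 4, -3; Σd² = 28
ρ = 1 − 6Σd² / [n(n²−1)] = 1 − 6×28 / (5×24) = 1 − 168/120 ≈ -0.4000

-0.4000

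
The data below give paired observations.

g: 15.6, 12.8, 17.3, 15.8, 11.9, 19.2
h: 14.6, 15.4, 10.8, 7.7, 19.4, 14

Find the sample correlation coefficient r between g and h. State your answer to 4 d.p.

n = 6, Σg = 92.6, Σh = 81.9, Σg² = 1466.38, Σh² = 1198.61, Σgh = 1233.04
nΣgh − ΣgΣh = 7398.24 − 7583.94 = -185.7
nΣg² − (Σg)² = 8798.28 − 8574.76 = 223.52; nΣh² − (Σh)² = 7191.66 − 6707.61 = 484.05
r = -185.7 / √(223.52 × 484.05) = -185.7 / 328.9299 ≈ -0.5646

-0.5646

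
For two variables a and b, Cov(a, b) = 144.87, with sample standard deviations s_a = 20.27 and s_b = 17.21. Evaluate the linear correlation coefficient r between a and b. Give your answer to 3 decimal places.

r = Cov(a,b) / (s_a · s_b) = 144.87 / (20.27 × 17.21)
  = 144.87 / 348.8467 ≈ 0.415

0.415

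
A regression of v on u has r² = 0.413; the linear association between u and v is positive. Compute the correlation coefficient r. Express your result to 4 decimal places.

0.6427

|r| = √0.413 = 0.6427
The association is positive, so r = 0.6427.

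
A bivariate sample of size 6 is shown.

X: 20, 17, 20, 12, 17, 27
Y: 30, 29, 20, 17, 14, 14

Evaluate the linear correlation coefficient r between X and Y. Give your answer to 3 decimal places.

-0.125

n = 6, ΣX = 113, ΣY = 124, ΣX² = 2251, ΣY² = 2822, ΣXY = 2313
nΣXY − ΣXΣY = 13878 − 14012 = -134
nΣX² − (ΣX)² = 13506 − 12769 = 737; nΣY² − (ΣY)² = 16932 − 15376 = 1556
r = -134 / √(737 × 1556) = -134 / 1070.8744 ≈ -0.125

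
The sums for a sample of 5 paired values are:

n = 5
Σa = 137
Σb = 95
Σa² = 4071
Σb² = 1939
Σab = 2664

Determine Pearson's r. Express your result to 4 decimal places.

r = (nΣab − ΣaΣb) / √[(nΣa² − (Σa)²)(nΣb² − (Σb)²)]
Numerator: 5×2664 − 137×95 = 305
Denominator: √[(20355 − 18769)(9695 − 9025)] = √[1586 × 670] = 1030.8346
r = 305 / 1030.8346 ≈ 0.2959

0.2959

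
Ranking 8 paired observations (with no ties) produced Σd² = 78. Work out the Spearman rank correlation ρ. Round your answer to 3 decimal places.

0.071

ρ = 1 − 6Σd² / [n(n²−1)] = 1 − 6×78 / (8×63)
  = 1 − 468/504 = 1 − 0.9286 ≈ 0.071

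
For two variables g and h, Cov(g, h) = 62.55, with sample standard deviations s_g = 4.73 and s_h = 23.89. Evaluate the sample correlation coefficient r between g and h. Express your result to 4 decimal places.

r = Cov(g,h) / (s_g · s_h) = 62.55 / (4.73 × 23.89)
  = 62.55 / 112.9997 ≈ 0.5535

0.5535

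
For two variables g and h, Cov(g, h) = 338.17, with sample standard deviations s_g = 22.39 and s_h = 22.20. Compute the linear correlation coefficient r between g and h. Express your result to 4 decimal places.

0.6803

r = Cov(g,h) / (s_g · s_h) = 338.17 / (22.39 × 22.20)
  = 338.17 / 497.0580 ≈ 0.6803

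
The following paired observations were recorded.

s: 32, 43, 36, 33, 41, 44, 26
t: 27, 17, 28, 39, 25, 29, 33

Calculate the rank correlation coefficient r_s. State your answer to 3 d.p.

Rank s: 2, 6, 4, 3, 5, 7, 1
Rank t: 3, 1, 4, 7, 2, 5, 6
d = rank(s) − rank(t): -1, 5, 0, -4, 3, 2, -5; Σd² = 80
ρ = 1 − 6Σd² / [n(n²−1)] = 1 − 6×80 / (7×48) = 1 − 480/336 ≈ -0.429

-0.429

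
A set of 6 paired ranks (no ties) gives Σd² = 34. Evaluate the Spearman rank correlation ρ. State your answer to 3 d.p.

ρ = 1 − 6Σd² / [n(n²−1)] = 1 − 6×34 / (6×35)
  = 1 − 204/210 = 1 − 0.9714 ≈ 0.029

0.029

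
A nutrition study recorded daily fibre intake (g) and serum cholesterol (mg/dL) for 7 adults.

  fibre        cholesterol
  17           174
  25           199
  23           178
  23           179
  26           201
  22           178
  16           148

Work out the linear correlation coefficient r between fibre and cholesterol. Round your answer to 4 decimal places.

0.8883

n = 7, Σx = 152, Σy = 1257, Σx² = 3388, Σy² = 227591, Σxy = 27654
nΣxy − ΣxΣy = 193578 − 191064 = 2514
nΣx² − (Σx)² = 23716 − 23104 = 612; nΣy² − (Σy)² = 1593137 − 1580049 = 13088
r = 2514 / √(612 × 13088) = 2514 / 2830.1689 ≈ 0.8883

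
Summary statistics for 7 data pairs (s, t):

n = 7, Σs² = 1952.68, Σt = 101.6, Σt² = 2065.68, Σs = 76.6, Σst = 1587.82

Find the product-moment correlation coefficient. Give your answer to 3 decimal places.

r = (nΣst − ΣsΣt) / √[(nΣs² − (Σs)²)(nΣt² − (Σt)²)]
Numerator: 7×1587.82 − 76.6×101.6 = 3332.18
Denominator: √[(13668.76 − 5867.56)(14459.76 − 10322.56)] = √[7801.2 × 4137.2] = 5681.1200
r = 3332.18 / 5681.1200 ≈ 0.587

0.587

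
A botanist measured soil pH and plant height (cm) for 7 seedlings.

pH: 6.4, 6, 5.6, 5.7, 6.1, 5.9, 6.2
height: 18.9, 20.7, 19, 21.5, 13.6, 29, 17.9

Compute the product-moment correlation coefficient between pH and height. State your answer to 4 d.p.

n = 7, Σx = 41.9, Σy = 140.6, Σx² = 251.27, Σy² = 2955.32, Σxy = 839.15
nΣxy − ΣxΣy = 5874.05 − 5891.14 = -17.09
nΣx² − (Σx)² = 1758.89 − 1755.61 = 3.28; nΣy² − (Σy)² = 20687.24 − 19768.36 = 918.88
r = -17.09 / √(3.28 × 918.88) = -17.09 / 54.8992 ≈ -0.3113

-0.3113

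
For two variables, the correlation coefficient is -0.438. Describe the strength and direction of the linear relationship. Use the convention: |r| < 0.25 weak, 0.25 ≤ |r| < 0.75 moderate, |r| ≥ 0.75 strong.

r = -0.438 < 0 so the relationship is negative.
|r| = 0.438, which falls in the moderate range.

moderate negative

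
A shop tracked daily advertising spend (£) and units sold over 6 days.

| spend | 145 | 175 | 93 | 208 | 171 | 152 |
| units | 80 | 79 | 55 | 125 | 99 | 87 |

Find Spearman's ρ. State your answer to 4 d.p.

Rank spend: 2, 5, 1, 6, 4, 3
Rank units: 3, 2, 1, 6, 5, 4
d = rank(spend) − rank(units): -1, 3, 0, 0, -1, -1; Σd² = 12
ρ = 1 − 6Σd² / [n(n²−1)] = 1 − 6×12 / (6×35) = 1 − 72/210 ≈ 0.6571

0.6571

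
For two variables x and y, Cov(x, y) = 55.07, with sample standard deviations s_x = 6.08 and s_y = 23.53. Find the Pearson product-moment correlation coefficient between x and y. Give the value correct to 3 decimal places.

r = Cov(x,y) / (s_x · s_y) = 55.07 / (6.08 × 23.53)
  = 55.07 / 143.0624 ≈ 0.385

0.385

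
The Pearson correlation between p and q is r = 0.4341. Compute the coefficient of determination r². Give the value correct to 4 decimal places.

r² = (0.4341)² = 0.1884

0.1884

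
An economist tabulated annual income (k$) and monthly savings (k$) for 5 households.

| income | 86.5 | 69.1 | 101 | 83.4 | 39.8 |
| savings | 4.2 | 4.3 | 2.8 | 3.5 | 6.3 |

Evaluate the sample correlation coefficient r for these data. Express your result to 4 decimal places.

-0.9623

n = 5, Σx = 379.8, Σy = 21.1, Σx² = 30997.66, Σy² = 95.91, Σxy = 1485.87
nΣxy − ΣxΣy = 7429.35 − 8013.78 = -584.43
nΣx² − (Σx)² = 154988.3 − 144248.04 = 10740.26; nΣy² − (Σy)² = 479.55 − 445.21 = 34.34
r = -584.43 / √(10740.26 × 34.34) = -584.43 / 607.3060 ≈ -0.9623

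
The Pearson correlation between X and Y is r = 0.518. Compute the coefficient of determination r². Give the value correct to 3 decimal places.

0.268

r² = (0.518)² = 0.268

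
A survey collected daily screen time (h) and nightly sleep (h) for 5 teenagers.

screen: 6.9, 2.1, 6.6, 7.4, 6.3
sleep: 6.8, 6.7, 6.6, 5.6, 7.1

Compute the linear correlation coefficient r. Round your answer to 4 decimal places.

-0.3058

n = 5, Σx = 29.3, Σy = 32.8, Σx² = 190.03, Σy² = 216.46, Σxy = 190.72
nΣxy − ΣxΣy = 953.6 − 961.04 = -7.44
nΣx² − (Σx)² = 950.15 − 858.49 = 91.66; nΣy² − (Σy)² = 1082.3 − 1075.84 = 6.46
r = -7.44 / √(91.66 × 6.46) = -7.44 / 24.3336 ≈ -0.3058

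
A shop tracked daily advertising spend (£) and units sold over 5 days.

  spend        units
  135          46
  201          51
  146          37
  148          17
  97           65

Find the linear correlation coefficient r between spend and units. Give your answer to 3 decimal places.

-0.272

n = 5, Σx = 727, Σy = 216, Σx² = 111255, Σy² = 10600, Σxy = 30684
nΣxy − ΣxΣy = 153420 − 157032 = -3612
nΣx² − (Σx)² = 556275 − 528529 = 27746; nΣy² − (Σy)² = 53000 − 46656 = 6344
r = -3612 / √(27746 × 6344) = -3612 / 13267.2764 ≈ -0.272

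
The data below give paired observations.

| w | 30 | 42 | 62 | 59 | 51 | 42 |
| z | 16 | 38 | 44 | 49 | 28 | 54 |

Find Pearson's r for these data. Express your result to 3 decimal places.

0.561

n = 6, Σw = 286, Σz = 229, Σw² = 14354, Σz² = 9737, Σwz = 11391
nΣwz − ΣwΣz = 68346 − 65494 = 2852
nΣw² − (Σw)² = 86124 − 81796 = 4328; nΣz² − (Σz)² = 58422 − 52441 = 5981
r = 2852 / √(4328 × 5981) = 2852 / 5087.8058 ≈ 0.561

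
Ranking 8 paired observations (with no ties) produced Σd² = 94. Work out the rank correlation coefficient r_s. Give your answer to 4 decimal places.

ρ = 1 − 6Σd² / [n(n²−1)] = 1 − 6×94 / (8×63)
  = 1 − 564/504 = 1 − 1.11905 ≈ -0.1190

-0.1190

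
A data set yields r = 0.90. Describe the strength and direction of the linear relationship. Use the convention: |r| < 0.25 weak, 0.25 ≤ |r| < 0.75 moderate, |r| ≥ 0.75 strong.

strong positive

r = 0.90 > 0 so the relationship is positive.
|r| = 0.90, which falls in the strong range.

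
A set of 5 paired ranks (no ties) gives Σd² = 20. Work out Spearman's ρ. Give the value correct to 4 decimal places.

ρ = 1 − 6Σd² / [n(n²−1)] = 1 − 6×20 / (5×24)
  = 1 − 120/120 = 1 − 1.00000 ≈ 0.0000

0.0000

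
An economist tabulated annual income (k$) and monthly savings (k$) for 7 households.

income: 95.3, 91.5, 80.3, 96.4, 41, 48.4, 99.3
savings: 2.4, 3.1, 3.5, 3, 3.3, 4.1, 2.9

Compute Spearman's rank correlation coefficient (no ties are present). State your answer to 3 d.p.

-0.786

Rank income: 5, 4, 3, 6, 1, 2, 7
Rank savings: 1, 4, 6, 3, 5, 7, 2
d = rank(income) − rank(savings): 4, 0, -3, 3, -4, -5, 5; Σd² = 100
ρ = 1 − 6Σd² / [n(n²−1)] = 1 − 6×100 / (7×48) = 1 − 600/336 ≈ -0.786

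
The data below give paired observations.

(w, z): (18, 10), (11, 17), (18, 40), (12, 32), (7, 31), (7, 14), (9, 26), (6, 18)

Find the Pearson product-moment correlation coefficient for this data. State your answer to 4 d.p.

0.1730

n = 8, Σw = 88, Σz = 188, Σw² = 1128, Σz² = 5170, Σwz = 2128
nΣwz − ΣwΣz = 17024 − 16544 = 480
nΣw² − (Σw)² = 9024 − 7744 = 1280; nΣz² − (Σz)² = 41360 − 35344 = 6016
r = 480 / √(1280 × 6016) = 480 / 2774.9739 ≈ 0.1730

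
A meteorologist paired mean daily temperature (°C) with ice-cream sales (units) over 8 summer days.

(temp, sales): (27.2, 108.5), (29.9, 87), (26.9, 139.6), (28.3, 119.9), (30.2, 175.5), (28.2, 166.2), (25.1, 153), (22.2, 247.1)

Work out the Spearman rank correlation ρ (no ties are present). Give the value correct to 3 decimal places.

-0.310

Rank temp: 4, 7, 3, 6, 8, 5, 2, 1
Rank sales: 2, 1, 4, 3, 7, 6, 5, 8
d = rank(temp) − rank(sales): 2, 6, -1, 3, 1, -1, -3, -7; Σd² = 110
ρ = 1 − 6Σd² / [n(n²−1)] = 1 − 6×110 / (8×63) = 1 − 660/504 ≈ -0.310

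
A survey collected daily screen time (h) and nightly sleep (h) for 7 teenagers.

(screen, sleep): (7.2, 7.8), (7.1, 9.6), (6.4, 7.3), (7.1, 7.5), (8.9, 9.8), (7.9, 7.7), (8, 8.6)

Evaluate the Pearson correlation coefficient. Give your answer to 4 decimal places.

n = 7, Σx = 52.6, Σy = 58.3, Σx² = 399.24, Σy² = 491.83, Σxy = 441.14
nΣxy − ΣxΣy = 3087.98 − 3066.58 = 21.4
nΣx² − (Σx)² = 2794.68 − 2766.76 = 27.92; nΣy² − (Σy)² = 3442.81 − 3398.89 = 43.92
r = 21.4 / √(27.92 × 43.92) = 21.4 / 35.0178 ≈ 0.6111

0.6111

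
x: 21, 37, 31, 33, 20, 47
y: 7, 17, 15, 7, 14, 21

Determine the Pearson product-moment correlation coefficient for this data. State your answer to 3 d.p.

n = 6, Σx = 189, Σy = 81, Σx² = 6469, Σy² = 1249, Σxy = 2739
nΣxy − ΣxΣy = 16434 − 15309 = 1125
nΣx² − (Σx)² = 38814 − 35721 = 3093; nΣy² − (Σy)² = 7494 − 6561 = 933
r = 1125 / √(3093 × 933) = 1125 / 1698.7551 ≈ 0.662

0.662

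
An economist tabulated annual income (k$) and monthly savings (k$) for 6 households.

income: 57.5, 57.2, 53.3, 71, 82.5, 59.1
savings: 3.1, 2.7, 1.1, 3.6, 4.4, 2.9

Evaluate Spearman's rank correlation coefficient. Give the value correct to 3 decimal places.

0.943

Rank income: 3, 2, 1, 5, 6, 4
Rank savings: 4, 2, 1, 5, 6, 3
d = rank(income) − rank(savings): -1, 0, 0, 0, 0, 1; Σd² = 2
ρ = 1 − 6Σd² / [n(n²−1)] = 1 − 6×2 / (6×35) = 1 − 12/210 ≈ 0.943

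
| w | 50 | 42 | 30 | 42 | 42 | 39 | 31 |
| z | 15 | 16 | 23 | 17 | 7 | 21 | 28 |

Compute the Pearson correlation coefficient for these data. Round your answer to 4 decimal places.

-0.7157

n = 7, Σw = 276, Σz = 127, Σw² = 11174, Σz² = 2573, Σwz = 4807
nΣwz − ΣwΣz = 33649 − 35052 = -1403
nΣw² − (Σw)² = 78218 − 76176 = 2042; nΣz² − (Σz)² = 18011 − 16129 = 1882
r = -1403 / √(2042 × 1882) = -1403 / 1960.3683 ≈ -0.7157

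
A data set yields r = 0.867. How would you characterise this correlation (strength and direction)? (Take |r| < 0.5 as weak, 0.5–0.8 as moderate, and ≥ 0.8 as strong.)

r = 0.867 > 0 so the relationship is positive.
|r| = 0.867, which falls in the strong range.

strong positive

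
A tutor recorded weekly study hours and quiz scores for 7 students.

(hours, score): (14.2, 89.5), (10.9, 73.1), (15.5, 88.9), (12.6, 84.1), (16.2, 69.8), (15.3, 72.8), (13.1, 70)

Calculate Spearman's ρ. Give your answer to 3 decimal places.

Rank hours: 4, 1, 6, 2, 7, 5, 3
Rank score: 7, 4, 6, 5, 1, 3, 2
d = rank(hours) − rank(score): -3, -3, 0, -3, 6, 2, 1; Σd² = 68
ρ = 1 − 6Σd² / [n(n²−1)] = 1 − 6×68 / (7×48) = 1 − 408/336 ≈ -0.214

-0.214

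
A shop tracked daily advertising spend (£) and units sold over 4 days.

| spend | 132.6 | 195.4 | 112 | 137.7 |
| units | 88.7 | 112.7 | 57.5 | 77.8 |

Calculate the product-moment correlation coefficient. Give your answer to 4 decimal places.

n = 4, Σx = 577.7, Σy = 336.7, Σx² = 87269.21, Σy² = 29928.07, Σxy = 50936.26
nΣxy − ΣxΣy = 203745.04 − 194511.59 = 9233.45
nΣx² − (Σx)² = 349076.84 − 333737.29 = 15339.55; nΣy² − (Σy)² = 119712.28 − 113366.89 = 6345.39
r = 9233.45 / √(15339.55 × 6345.39) = 9233.45 / 9865.8718 ≈ 0.9359

0.9359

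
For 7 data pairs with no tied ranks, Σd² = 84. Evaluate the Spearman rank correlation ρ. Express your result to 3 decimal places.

ρ = 1 − 6Σd² / [n(n²−1)] = 1 − 6×84 / (7×48)
  = 1 − 504/336 = 1 − 1.5000 ≈ -0.500

-0.500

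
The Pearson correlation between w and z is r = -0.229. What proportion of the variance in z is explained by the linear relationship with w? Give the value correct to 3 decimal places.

0.052

r² = (-0.229)² = 0.052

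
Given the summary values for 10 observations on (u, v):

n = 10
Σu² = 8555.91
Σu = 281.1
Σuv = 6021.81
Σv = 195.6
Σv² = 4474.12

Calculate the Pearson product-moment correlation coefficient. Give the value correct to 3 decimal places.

0.804

r = (nΣuv − ΣuΣv) / √[(nΣu² − (Σu)²)(nΣv² − (Σv)²)]
Numerator: 10×6021.81 − 281.1×195.6 = 5234.94
Denominator: √[(85559.1 − 79017.21)(44741.2 − 38259.36)] = √[6541.89 × 6481.84] = 6511.7958
r = 5234.94 / 6511.7958 ≈ 0.804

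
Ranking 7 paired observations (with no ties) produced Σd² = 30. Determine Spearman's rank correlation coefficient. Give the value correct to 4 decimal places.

0.4643

ρ = 1 − 6Σd² / [n(n²−1)] = 1 − 6×30 / (7×48)
  = 1 − 180/336 = 1 − 0.53571 ≈ 0.4643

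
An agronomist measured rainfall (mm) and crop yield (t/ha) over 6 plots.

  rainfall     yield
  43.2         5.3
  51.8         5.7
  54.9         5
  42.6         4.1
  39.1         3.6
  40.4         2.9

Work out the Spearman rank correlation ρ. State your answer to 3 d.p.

0.771

Rank rainfall: 4, 5, 6, 3, 1, 2
Rank yield: 5, 6, 4, 3, 2, 1
d = rank(rainfall) − rank(yield): -1, -1, 2, 0, -1, 1; Σd² = 8
ρ = 1 − 6Σd² / [n(n²−1)] = 1 − 6×8 / (6×35) = 1 − 48/210 ≈ 0.771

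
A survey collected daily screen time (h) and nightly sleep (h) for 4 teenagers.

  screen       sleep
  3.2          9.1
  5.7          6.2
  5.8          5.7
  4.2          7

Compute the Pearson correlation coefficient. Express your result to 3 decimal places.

n = 4, Σx = 18.9, Σy = 28, Σx² = 94.01, Σy² = 202.74, Σxy = 126.92
nΣxy − ΣxΣy = 507.68 − 529.2 = -21.52
nΣx² − (Σx)² = 376.04 − 357.21 = 18.83; nΣy² − (Σy)² = 810.96 − 784 = 26.96
r = -21.52 / √(18.83 × 26.96) = -21.52 / 22.5312 ≈ -0.955

-0.955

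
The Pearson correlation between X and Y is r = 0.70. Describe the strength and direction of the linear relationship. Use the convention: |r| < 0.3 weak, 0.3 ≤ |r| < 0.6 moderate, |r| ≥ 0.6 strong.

strong positive

r = 0.70 > 0 so the relationship is positive.
|r| = 0.70, which falls in the strong range.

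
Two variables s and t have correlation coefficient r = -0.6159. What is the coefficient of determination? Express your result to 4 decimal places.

0.3793

r² = (-0.6159)² = 0.3793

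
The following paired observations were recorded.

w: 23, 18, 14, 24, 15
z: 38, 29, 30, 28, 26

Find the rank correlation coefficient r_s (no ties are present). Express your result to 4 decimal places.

Rank w: 4, 3, 1, 5, 2
Rank z: 5, 3, 4, 2, 1
d = rank(w) − rank(z): -1, 0, -3, 3, 1; Σd² = 20
ρ = 1 − 6Σd² / [n(n²−1)] = 1 − 6×20 / (5×24) = 1 − 120/120 ≈ 0.0000

0.0000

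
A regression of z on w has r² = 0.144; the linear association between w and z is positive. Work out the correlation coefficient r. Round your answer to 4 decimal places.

0.3795

|r| = √0.144 = 0.3795
The association is positive, so r = 0.3795.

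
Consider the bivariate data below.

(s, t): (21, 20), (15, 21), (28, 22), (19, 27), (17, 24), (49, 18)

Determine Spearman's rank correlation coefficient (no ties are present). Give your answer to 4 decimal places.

Rank s: 4, 1, 5, 3, 2, 6
Rank t: 2, 3, 4, 6, 5, 1
d = rank(s) − rank(t): 2, -2, 1, -3, -3, 5; Σd² = 52
ρ = 1 − 6Σd² / [n(n²−1)] = 1 − 6×52 / (6×35) = 1 − 312/210 ≈ -0.4857

-0.4857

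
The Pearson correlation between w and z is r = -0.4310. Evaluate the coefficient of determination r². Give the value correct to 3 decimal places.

r² = (-0.4310)² = 0.186

0.186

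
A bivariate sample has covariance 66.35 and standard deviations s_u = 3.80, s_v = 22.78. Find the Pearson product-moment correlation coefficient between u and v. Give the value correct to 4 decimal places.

r = Cov(u,v) / (s_u · s_v) = 66.35 / (3.80 × 22.78)
  = 66.35 / 86.5640 ≈ 0.7665

0.7665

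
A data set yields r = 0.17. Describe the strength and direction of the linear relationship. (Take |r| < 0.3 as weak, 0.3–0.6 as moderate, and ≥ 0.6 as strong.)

r = 0.17 > 0 so the relationship is positive.
|r| = 0.17, which falls in the weak range.

weak positive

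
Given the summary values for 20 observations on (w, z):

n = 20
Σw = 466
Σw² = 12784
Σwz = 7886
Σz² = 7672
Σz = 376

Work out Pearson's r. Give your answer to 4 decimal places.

-0.8116

r = (nΣwz − ΣwΣz) / √[(nΣw² − (Σw)²)(nΣz² − (Σz)²)]
Numerator: 20×7886 − 466×376 = -17496
Denominator: √[(255680 − 217156)(153440 − 141376)] = √[38524 × 12064] = 21558.1431
r = -17496 / 21558.1431 ≈ -0.8116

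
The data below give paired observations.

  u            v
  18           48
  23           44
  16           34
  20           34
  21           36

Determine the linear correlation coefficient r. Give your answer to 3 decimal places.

0.208

n = 5, Σu = 98, Σv = 196, Σu² = 1950, Σv² = 7848, Σuv = 3856
nΣuv − ΣuΣv = 19280 − 19208 = 72
nΣu² − (Σu)² = 9750 − 9604 = 146; nΣv² − (Σv)² = 39240 − 38416 = 824
r = 72 / √(146 × 824) = 72 / 346.8487 ≈ 0.208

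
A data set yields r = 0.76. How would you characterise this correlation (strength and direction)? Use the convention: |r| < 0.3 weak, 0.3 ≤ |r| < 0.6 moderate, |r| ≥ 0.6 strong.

strong positive

r = 0.76 > 0 so the relationship is positive.
|r| = 0.76, which falls in the strong range.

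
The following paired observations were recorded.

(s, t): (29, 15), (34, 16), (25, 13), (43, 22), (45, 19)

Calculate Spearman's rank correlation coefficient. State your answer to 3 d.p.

0.900

Rank s: 2, 3, 1, 4, 5
Rank t: 2, 3, 1, 5, 4
d = rank(s) − rank(t): 0, 0, 0, -1, 1; Σd² = 2
ρ = 1 − 6Σd² / [n(n²−1)] = 1 − 6×2 / (5×24) = 1 − 12/120 ≈ 0.900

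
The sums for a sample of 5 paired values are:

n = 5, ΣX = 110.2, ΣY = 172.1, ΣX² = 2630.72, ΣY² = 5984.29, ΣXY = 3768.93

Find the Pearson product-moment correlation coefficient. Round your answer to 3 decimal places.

r = (nΣXY − ΣXΣY) / √[(nΣX² − (ΣX)²)(nΣY² − (ΣY)²)]
Numerator: 5×3768.93 − 110.2×172.1 = -120.77
Denominator: √[(13153.6 − 12144.04)(29921.45 − 29618.41)] = √[1009.56 × 303.04] = 553.1158
r = -120.77 / 553.1158 ≈ -0.218

-0.218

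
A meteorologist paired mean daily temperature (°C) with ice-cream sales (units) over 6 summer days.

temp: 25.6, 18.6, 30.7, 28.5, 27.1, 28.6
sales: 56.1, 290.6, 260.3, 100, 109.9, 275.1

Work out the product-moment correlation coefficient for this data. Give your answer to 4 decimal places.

-0.1937

n = 6, Σx = 159.1, Σy = 1092, Σx² = 4308.43, Σy² = 253109.68, Σxy = 28528.68
nΣxy − ΣxΣy = 171172.08 − 173737.2 = -2565.12
nΣx² − (Σx)² = 25850.58 − 25312.81 = 537.77; nΣy² − (Σy)² = 1518658.08 − 1192464 = 326194.08
r = -2565.12 / √(537.77 × 326194.08) = -2565.12 / 13244.5230 ≈ -0.1937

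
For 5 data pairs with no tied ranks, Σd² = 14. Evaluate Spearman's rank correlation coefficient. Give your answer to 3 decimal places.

ρ = 1 − 6Σd² / [n(n²−1)] = 1 − 6×14 / (5×24)
  = 1 − 84/120 = 1 − 0.7000 ≈ 0.300

0.300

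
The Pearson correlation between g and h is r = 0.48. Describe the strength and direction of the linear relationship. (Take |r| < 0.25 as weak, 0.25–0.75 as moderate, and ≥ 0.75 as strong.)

r = 0.48 > 0 so the relationship is positive.
|r| = 0.48, which falls in the moderate range.

moderate positive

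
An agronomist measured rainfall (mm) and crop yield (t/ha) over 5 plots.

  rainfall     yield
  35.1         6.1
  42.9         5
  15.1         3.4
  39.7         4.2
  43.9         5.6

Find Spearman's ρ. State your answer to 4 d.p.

0.4000

Rank rainfall: 2, 4, 1, 3, 5
Rank yield: 5, 3, 1, 2, 4
d = rank(rainfall) − rank(yield): -3, 1, 0, 1, 1; Σd² = 12
ρ = 1 − 6Σd² / [n(n²−1)] = 1 − 6×12 / (5×24) = 1 − 72/120 ≈ 0.4000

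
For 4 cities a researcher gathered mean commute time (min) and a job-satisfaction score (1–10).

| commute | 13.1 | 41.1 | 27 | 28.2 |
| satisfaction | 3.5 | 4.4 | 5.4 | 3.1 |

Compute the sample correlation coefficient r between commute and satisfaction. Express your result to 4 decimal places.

n = 4, Σx = 109.4, Σy = 16.4, Σx² = 3385.06, Σy² = 70.38, Σxy = 459.91
nΣxy − ΣxΣy = 1839.64 − 1794.16 = 45.48
nΣx² − (Σx)² = 13540.24 − 11968.36 = 1571.88; nΣy² − (Σy)² = 281.52 − 268.96 = 12.56
r = 45.48 / √(1571.88 × 12.56) = 45.48 / 140.5091 ≈ 0.3237

0.3237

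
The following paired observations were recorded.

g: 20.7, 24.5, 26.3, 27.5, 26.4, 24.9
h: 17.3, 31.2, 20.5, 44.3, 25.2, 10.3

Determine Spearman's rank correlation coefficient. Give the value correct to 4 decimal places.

0.5429

Rank g: 1, 2, 4, 6, 5, 3
Rank h: 2, 5, 3, 6, 4, 1
d = rank(g) − rank(h): -1, -3, 1, 0, 1, 2; Σd² = 16
ρ = 1 − 6Σd² / [n(n²−1)] = 1 − 6×16 / (6×35) = 1 − 96/210 ≈ 0.5429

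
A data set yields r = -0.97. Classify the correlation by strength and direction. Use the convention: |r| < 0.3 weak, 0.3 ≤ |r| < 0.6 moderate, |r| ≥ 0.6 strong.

strong negative

r = -0.97 < 0 so the relationship is negative.
|r| = 0.97, which falls in the strong range.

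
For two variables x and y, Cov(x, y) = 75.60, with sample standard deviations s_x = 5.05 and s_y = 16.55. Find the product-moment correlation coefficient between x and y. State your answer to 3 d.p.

0.905

r = Cov(x,y) / (s_x · s_y) = 75.60 / (5.05 × 16.55)
  = 75.60 / 83.5775 ≈ 0.905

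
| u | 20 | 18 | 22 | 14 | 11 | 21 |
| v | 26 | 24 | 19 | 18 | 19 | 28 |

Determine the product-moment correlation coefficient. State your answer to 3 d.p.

0.566

n = 6, Σu = 106, Σv = 134, Σu² = 1966, Σv² = 3082, Σuv = 2419
nΣuv − ΣuΣv = 14514 − 14204 = 310
nΣu² − (Σu)² = 11796 − 11236 = 560; nΣv² − (Σv)² = 18492 − 17956 = 536
r = 310 / √(560 × 536) = 310 / 547.8686 ≈ 0.566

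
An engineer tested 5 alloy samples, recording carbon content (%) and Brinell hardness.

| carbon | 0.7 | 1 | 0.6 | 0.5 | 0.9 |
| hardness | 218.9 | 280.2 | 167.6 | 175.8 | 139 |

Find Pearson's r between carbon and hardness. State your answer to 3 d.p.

n = 5, Σx = 3.7, Σy = 981.5, Σx² = 2.91, Σy² = 204745.65, Σxy = 746.99
nΣxy − ΣxΣy = 3734.95 − 3631.55 = 103.4
nΣx² − (Σx)² = 14.55 − 13.69 = 0.86; nΣy² − (Σy)² = 1023728.25 − 963342.25 = 60386
r = 103.4 / √(0.86 × 60386) = 103.4 / 227.8858 ≈ 0.454

0.454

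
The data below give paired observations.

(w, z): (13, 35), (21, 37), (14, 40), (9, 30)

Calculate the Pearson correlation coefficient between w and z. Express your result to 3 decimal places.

n = 4, Σw = 57, Σz = 142, Σw² = 887, Σz² = 5094, Σwz = 2062
nΣwz − ΣwΣz = 8248 − 8094 = 154
nΣw² − (Σw)² = 3548 − 3249 = 299; nΣz² − (Σz)² = 20376 − 20164 = 212
r = 154 / √(299 × 212) = 154 / 251.7697 ≈ 0.612

0.612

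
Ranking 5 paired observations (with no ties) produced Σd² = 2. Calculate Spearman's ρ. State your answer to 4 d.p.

0.9000

ρ = 1 − 6Σd² / [n(n²−1)] = 1 − 6×2 / (5×24)
  = 1 − 12/120 = 1 − 0.10000 ≈ 0.9000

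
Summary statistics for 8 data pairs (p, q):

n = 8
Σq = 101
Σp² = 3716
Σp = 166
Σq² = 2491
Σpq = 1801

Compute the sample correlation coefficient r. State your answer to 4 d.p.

-0.5130

r = (nΣpq − ΣpΣq) / √[(nΣp² − (Σp)²)(nΣq² − (Σq)²)]
Numerator: 8×1801 − 166×101 = -2358
Denominator: √[(29728 − 27556)(19928 − 10201)] = √[2172 × 9727] = 4596.4164
r = -2358 / 4596.4164 ≈ -0.5130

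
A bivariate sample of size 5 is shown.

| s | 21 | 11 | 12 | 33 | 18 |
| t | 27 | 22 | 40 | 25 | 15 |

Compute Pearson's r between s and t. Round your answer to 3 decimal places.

n = 5, Σs = 95, Σt = 129, Σs² = 2119, Σt² = 3663, Σst = 2384
nΣst − ΣsΣt = 11920 − 12255 = -335
nΣs² − (Σs)² = 10595 − 9025 = 1570; nΣt² − (Σt)² = 18315 − 16641 = 1674
r = -335 / √(1570 × 1674) = -335 / 1621.1662 ≈ -0.207

-0.207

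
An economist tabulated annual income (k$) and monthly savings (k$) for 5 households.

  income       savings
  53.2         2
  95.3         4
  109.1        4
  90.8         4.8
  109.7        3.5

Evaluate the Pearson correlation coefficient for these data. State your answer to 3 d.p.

0.702

n = 5, Σx = 458.1, Σy = 18.3, Σx² = 44093.87, Σy² = 71.29, Σxy = 1743.79
nΣxy − ΣxΣy = 8718.95 − 8383.23 = 335.72
nΣx² − (Σx)² = 220469.35 − 209855.61 = 10613.74; nΣy² − (Σy)² = 356.45 − 334.89 = 21.56
r = 335.72 / √(10613.74 × 21.56) = 335.72 / 478.3641 ≈ 0.702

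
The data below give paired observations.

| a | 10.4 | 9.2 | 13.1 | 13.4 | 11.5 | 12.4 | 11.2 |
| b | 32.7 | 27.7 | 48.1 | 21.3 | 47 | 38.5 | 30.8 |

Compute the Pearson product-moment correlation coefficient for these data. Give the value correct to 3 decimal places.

n = 7, Σa = 81.2, Σb = 246.1, Σa² = 955.42, Σb² = 9243.77, Σab = 2873.31
nΣab − ΣaΣb = 20113.17 − 19983.32 = 129.85
nΣa² − (Σa)² = 6687.94 − 6593.44 = 94.5; nΣb² − (Σb)² = 64706.39 − 60565.21 = 4141.18
r = 129.85 / √(94.5 × 4141.18) = 129.85 / 625.5729 ≈ 0.208

0.208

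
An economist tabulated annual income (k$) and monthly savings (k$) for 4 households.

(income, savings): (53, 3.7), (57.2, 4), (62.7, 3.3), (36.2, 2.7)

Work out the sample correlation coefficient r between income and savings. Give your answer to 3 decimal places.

n = 4, Σx = 209.1, Σy = 13.7, Σx² = 11322.57, Σy² = 47.87, Σxy = 729.55
nΣxy − ΣxΣy = 2918.2 − 2864.67 = 53.53
nΣx² − (Σx)² = 45290.28 − 43722.81 = 1567.47; nΣy² − (Σy)² = 191.48 − 187.69 = 3.79
r = 53.53 / √(1567.47 × 3.79) = 53.53 / 77.0760 ≈ 0.695

0.695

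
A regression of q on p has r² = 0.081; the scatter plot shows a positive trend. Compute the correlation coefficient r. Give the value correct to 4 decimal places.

0.2846

|r| = √0.081 = 0.2846
The association is positive, so r = 0.2846.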